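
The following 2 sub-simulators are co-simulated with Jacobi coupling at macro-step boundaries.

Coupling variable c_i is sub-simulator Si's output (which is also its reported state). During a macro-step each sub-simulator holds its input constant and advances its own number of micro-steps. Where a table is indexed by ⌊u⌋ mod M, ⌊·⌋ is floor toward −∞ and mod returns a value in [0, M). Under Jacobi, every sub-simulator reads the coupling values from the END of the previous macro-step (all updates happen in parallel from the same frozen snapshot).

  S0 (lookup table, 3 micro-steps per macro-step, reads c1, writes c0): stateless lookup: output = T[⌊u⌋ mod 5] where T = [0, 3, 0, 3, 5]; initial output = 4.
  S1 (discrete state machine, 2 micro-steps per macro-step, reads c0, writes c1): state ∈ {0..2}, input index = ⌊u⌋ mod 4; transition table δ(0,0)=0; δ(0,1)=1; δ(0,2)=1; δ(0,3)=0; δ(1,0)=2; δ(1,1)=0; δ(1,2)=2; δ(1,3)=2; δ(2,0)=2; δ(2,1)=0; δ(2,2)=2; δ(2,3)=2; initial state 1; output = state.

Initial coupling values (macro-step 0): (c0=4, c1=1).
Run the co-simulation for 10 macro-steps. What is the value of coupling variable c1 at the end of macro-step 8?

macro 1: S0 reads c1=1 → after 3×micro: 3; S1 reads c0=4 → after 2×micro: 2 ⇒ (c0=3, c1=2)
macro 2: S0 reads c1=2 → after 3×micro: 0; S1 reads c0=3 → after 2×micro: 2 ⇒ (c0=0, c1=2)
macro 3: S0 reads c1=2 → after 3×micro: 0; S1 reads c0=0 → after 2×micro: 2 ⇒ (c0=0, c1=2)
macro 4: S0 reads c1=2 → after 3×micro: 0; S1 reads c0=0 → after 2×micro: 2 ⇒ (c0=0, c1=2)
macro 5: S0 reads c1=2 → after 3×micro: 0; S1 reads c0=0 → after 2×micro: 2 ⇒ (c0=0, c1=2)
macro 6: S0 reads c1=2 → after 3×micro: 0; S1 reads c0=0 → after 2×micro: 2 ⇒ (c0=0, c1=2)
macro 7: S0 reads c1=2 → after 3×micro: 0; S1 reads c0=0 → after 2×micro: 2 ⇒ (c0=0, c1=2)
macro 8: S0 reads c1=2 → after 3×micro: 0; S1 reads c0=0 → after 2×micro: 2 ⇒ (c0=0, c1=2)
macro 9: S0 reads c1=2 → after 3×micro: 0; S1 reads c0=0 → after 2×micro: 2 ⇒ (c0=0, c1=2)
macro 10: S0 reads c1=2 → after 3×micro: 0; S1 reads c0=0 → after 2×micro: 2 ⇒ (c0=0, c1=2)

c1 at macro-step 8 = 2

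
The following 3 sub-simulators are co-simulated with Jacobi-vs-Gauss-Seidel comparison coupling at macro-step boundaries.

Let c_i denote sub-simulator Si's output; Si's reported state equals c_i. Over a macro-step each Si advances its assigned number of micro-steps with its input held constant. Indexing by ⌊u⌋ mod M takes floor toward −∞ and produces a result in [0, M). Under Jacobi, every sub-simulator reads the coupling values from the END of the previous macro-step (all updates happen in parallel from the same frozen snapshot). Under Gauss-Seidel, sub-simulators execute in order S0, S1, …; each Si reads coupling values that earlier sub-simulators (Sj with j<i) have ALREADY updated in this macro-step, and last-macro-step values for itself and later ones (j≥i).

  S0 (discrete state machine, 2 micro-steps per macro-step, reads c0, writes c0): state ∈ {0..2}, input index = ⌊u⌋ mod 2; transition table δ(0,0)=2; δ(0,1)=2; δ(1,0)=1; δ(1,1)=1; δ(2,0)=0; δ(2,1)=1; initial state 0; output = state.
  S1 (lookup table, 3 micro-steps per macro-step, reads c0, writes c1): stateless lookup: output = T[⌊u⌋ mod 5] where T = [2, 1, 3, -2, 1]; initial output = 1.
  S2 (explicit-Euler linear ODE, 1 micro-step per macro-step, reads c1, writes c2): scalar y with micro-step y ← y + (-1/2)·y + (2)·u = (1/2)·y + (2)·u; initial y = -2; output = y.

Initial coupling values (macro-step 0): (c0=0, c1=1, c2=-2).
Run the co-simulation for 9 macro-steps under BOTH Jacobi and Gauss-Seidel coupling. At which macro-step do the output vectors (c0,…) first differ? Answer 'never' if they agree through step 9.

[Jacobi] macro 1: S0 reads c0=0 → after 2×micro: 0; S1 reads c0=0 → after 3×micro: 2; S2 reads c1=1 → after 1×micro: 1 ⇒ (c0=0, c1=2, c2=1)
[Jacobi] macro 2: S0 reads c0=0 → after 2×micro: 0; S1 reads c0=0 → after 3×micro: 2; S2 reads c1=2 → after 1×micro: 9/2 ⇒ (c0=0, c1=2, c2=9/2)
[Jacobi] macro 3: S0 reads c0=0 → after 2×micro: 0; S1 reads c0=0 → after 3×micro: 2; S2 reads c1=2 → after 1×micro: 25/4 ⇒ (c0=0, c1=2, c2=25/4)
[Jacobi] macro 4: S0 reads c0=0 → after 2×micro: 0; S1 reads c0=0 → after 3×micro: 2; S2 reads c1=2 → after 1×micro: 57/8 ⇒ (c0=0, c1=2, c2=57/8)
[Jacobi] macro 5: S0 reads c0=0 → after 2×micro: 0; S1 reads c0=0 → after 3×micro: 2; S2 reads c1=2 → after 1×micro: 121/16 ⇒ (c0=0, c1=2, c2=121/16)
[Jacobi] macro 6: S0 reads c0=0 → after 2×micro: 0; S1 reads c0=0 → after 3×micro: 2; S2 reads c1=2 → after 1×micro: 249/32 ⇒ (c0=0, c1=2, c2=249/32)
[Jacobi] macro 7: S0 reads c0=0 → after 2×micro: 0; S1 reads c0=0 → after 3×micro: 2; S2 reads c1=2 → after 1×micro: 505/64 ⇒ (c0=0, c1=2, c2=505/64)
[Jacobi] macro 8: S0 reads c0=0 → after 2×micro: 0; S1 reads c0=0 → after 3×micro: 2; S2 reads c1=2 → after 1×micro: 1017/128 ⇒ (c0=0, c1=2, c2=1017/128)
[Jacobi] macro 9: S0 reads c0=0 → after 2×micro: 0; S1 reads c0=0 → after 3×micro: 2; S2 reads c1=2 → after 1×micro: 2041/256 ⇒ (c0=0, c1=2, c2=2041/256)
[Gauss-Seidel] macro 1: S0 reads c0=0 → after 2×micro: 0; S1 reads c0=0 → after 3×micro: 2; S2 reads c1=2 → after 1×micro: 3 ⇒ (c0=0, c1=2, c2=3)
[Gauss-Seidel] macro 2: S0 reads c0=0 → after 2×micro: 0; S1 reads c0=0 → after 3×micro: 2; S2 reads c1=2 → after 1×micro: 11/2 ⇒ (c0=0, c1=2, c2=11/2)
[Gauss-Seidel] macro 3: S0 reads c0=0 → after 2×micro: 0; S1 reads c0=0 → after 3×micro: 2; S2 reads c1=2 → after 1×micro: 27/4 ⇒ (c0=0, c1=2, c2=27/4)
[Gauss-Seidel] macro 4: S0 reads c0=0 → after 2×micro: 0; S1 reads c0=0 → after 3×micro: 2; S2 reads c1=2 → after 1×micro: 59/8 ⇒ (c0=0, c1=2, c2=59/8)
[Gauss-Seidel] macro 5: S0 reads c0=0 → after 2×micro: 0; S1 reads c0=0 → after 3×micro: 2; S2 reads c1=2 → after 1×micro: 123/16 ⇒ (c0=0, c1=2, c2=123/16)
[Gauss-Seidel] macro 6: S0 reads c0=0 → after 2×micro: 0; S1 reads c0=0 → after 3×micro: 2; S2 reads c1=2 → after 1×micro: 251/32 ⇒ (c0=0, c1=2, c2=251/32)
[Gauss-Seidel] macro 7: S0 reads c0=0 → after 2×micro: 0; S1 reads c0=0 → after 3×micro: 2; S2 reads c1=2 → after 1×micro: 507/64 ⇒ (c0=0, c1=2, c2=507/64)
[Gauss-Seidel] macro 8: S0 reads c0=0 → after 2×micro: 0; S1 reads c0=0 → after 3×micro: 2; S2 reads c1=2 → after 1×micro: 1019/128 ⇒ (c0=0, c1=2, c2=1019/128)
[Gauss-Seidel] macro 9: S0 reads c0=0 → after 2×micro: 0; S1 reads c0=0 → after 3×micro: 2; S2 reads c1=2 → after 1×micro: 2043/256 ⇒ (c0=0, c1=2, c2=2043/256)

first divergence at macro-step: 1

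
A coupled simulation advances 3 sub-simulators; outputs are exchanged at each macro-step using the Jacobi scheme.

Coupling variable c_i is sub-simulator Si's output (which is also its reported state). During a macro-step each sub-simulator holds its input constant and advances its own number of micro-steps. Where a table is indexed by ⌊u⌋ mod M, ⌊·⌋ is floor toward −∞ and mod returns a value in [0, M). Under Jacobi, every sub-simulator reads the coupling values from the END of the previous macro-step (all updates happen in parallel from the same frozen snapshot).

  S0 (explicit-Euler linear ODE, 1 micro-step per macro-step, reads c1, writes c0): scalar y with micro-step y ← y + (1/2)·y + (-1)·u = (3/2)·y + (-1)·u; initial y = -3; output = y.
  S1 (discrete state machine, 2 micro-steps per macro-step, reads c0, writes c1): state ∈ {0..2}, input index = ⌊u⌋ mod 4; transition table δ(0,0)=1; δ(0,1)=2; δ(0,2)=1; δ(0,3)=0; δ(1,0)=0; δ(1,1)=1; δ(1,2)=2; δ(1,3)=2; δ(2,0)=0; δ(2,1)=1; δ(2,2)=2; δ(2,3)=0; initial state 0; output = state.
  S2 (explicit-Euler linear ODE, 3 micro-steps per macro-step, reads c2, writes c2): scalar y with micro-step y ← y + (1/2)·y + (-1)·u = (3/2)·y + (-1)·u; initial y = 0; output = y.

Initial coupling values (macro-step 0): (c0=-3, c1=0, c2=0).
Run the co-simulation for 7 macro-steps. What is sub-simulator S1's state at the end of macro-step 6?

macro 1: S0 reads c1=0 → after 1×micro: -9/2; S1 reads c0=-3 → after 2×micro: 1; S2 reads c2=0 → after 3×micro: 0 ⇒ (c0=-9/2, c1=1, c2=0)
macro 2: S0 reads c1=1 → after 1×micro: -31/4; S1 reads c0=-9/2 → after 2×micro: 0; S2 reads c2=0 → after 3×micro: 0 ⇒ (c0=-31/4, c1=0, c2=0)
macro 3: S0 reads c1=0 → after 1×micro: -93/8; S1 reads c0=-31/4 → after 2×micro: 0; S2 reads c2=0 → after 3×micro: 0 ⇒ (c0=-93/8, c1=0, c2=0)
macro 4: S0 reads c1=0 → after 1×micro: -279/16; S1 reads c0=-93/8 → after 2×micro: 0; S2 reads c2=0 → after 3×micro: 0 ⇒ (c0=-279/16, c1=0, c2=0)
macro 5: S0 reads c1=0 → after 1×micro: -837/32; S1 reads c0=-279/16 → after 2×micro: 2; S2 reads c2=0 → after 3×micro: 0 ⇒ (c0=-837/32, c1=2, c2=0)
macro 6: S0 reads c1=2 → after 1×micro: -2639/64; S1 reads c0=-837/32 → after 2×micro: 1; S2 reads c2=0 → after 3×micro: 0 ⇒ (c0=-2639/64, c1=1, c2=0)
macro 7: S0 reads c1=1 → after 1×micro: -8045/128; S1 reads c0=-2639/64 → after 2×micro: 2; S2 reads c2=0 → after 3×micro: 0 ⇒ (c0=-8045/128, c1=2, c2=0)

S1 state at macro-step 6 = 1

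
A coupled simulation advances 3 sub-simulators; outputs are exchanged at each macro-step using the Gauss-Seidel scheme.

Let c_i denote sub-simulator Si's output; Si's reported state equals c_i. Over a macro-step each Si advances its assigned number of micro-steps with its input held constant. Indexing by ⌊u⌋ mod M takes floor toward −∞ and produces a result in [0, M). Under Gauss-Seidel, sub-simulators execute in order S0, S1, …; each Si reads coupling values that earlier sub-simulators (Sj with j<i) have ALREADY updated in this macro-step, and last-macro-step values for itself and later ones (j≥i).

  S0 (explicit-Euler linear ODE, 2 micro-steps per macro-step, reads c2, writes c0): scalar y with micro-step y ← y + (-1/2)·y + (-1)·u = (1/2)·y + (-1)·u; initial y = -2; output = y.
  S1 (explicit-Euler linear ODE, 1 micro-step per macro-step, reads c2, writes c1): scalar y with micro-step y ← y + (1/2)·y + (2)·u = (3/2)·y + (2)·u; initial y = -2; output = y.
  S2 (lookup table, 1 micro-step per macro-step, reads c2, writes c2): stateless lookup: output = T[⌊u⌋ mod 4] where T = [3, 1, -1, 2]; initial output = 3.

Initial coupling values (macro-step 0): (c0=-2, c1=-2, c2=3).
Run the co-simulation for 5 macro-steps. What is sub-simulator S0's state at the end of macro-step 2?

S0 state at macro-step 2 = -17/4

macro 1: S0 reads c2=3 → after 2×micro: -5; S1 reads c2=3 → after 1×micro: 3; S2 reads c2=3 → after 1×micro: 2 ⇒ (c0=-5, c1=3, c2=2)
macro 2: S0 reads c2=2 → after 2×micro: -17/4; S1 reads c2=2 → after 1×micro: 17/2; S2 reads c2=2 → after 1×micro: -1 ⇒ (c0=-17/4, c1=17/2, c2=-1)
macro 3: S0 reads c2=-1 → after 2×micro: 7/16; S1 reads c2=-1 → after 1×micro: 43/4; S2 reads c2=-1 → after 1×micro: 2 ⇒ (c0=7/16, c1=43/4, c2=2)
macro 4: S0 reads c2=2 → after 2×micro: -185/64; S1 reads c2=2 → after 1×micro: 161/8; S2 reads c2=2 → after 1×micro: -1 ⇒ (c0=-185/64, c1=161/8, c2=-1)
macro 5: S0 reads c2=-1 → after 2×micro: 199/256; S1 reads c2=-1 → after 1×micro: 451/16; S2 reads c2=-1 → after 1×micro: 2 ⇒ (c0=199/256, c1=451/16, c2=2)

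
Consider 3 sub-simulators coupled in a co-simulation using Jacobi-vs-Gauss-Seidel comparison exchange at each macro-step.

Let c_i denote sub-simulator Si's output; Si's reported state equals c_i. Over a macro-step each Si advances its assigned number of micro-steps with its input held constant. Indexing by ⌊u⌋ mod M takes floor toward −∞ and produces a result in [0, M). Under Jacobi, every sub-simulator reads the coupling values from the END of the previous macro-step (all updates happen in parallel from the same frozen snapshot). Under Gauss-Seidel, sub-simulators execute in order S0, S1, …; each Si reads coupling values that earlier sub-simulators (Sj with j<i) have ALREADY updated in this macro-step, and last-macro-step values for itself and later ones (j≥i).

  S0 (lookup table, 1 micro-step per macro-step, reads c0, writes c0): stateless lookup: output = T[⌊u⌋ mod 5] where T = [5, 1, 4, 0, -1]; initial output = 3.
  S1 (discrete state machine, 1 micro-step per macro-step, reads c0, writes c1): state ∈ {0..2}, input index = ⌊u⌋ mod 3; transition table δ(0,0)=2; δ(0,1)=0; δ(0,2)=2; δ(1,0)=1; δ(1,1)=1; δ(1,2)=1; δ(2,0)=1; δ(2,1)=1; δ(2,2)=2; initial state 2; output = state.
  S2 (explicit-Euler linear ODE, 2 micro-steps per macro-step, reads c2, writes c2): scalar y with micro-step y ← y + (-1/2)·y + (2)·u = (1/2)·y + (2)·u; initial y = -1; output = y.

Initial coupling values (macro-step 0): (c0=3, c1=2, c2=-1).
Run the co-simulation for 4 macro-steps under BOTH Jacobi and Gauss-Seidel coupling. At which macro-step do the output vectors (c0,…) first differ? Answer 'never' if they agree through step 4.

first divergence at macro-step: never

[Jacobi] macro 1: S0 reads c0=3 → after 1×micro: 0; S1 reads c0=3 → after 1×micro: 1; S2 reads c2=-1 → after 2×micro: -13/4 ⇒ (c0=0, c1=1, c2=-13/4)
[Jacobi] macro 2: S0 reads c0=0 → after 1×micro: 5; S1 reads c0=0 → after 1×micro: 1; S2 reads c2=-13/4 → after 2×micro: -169/16 ⇒ (c0=5, c1=1, c2=-169/16)
[Jacobi] macro 3: S0 reads c0=5 → after 1×micro: 5; S1 reads c0=5 → after 1×micro: 1; S2 reads c2=-169/16 → after 2×micro: -2197/64 ⇒ (c0=5, c1=1, c2=-2197/64)
[Jacobi] macro 4: S0 reads c0=5 → after 1×micro: 5; S1 reads c0=5 → after 1×micro: 1; S2 reads c2=-2197/64 → after 2×micro: -28561/256 ⇒ (c0=5, c1=1, c2=-28561/256)
[Gauss-Seidel] macro 1: S0 reads c0=3 → after 1×micro: 0; S1 reads c0=0 → after 1×micro: 1; S2 reads c2=-1 → after 2×micro: -13/4 ⇒ (c0=0, c1=1, c2=-13/4)
[Gauss-Seidel] macro 2: S0 reads c0=0 → after 1×micro: 5; S1 reads c0=5 → after 1×micro: 1; S2 reads c2=-13/4 → after 2×micro: -169/16 ⇒ (c0=5, c1=1, c2=-169/16)
[Gauss-Seidel] macro 3: S0 reads c0=5 → after 1×micro: 5; S1 reads c0=5 → after 1×micro: 1; S2 reads c2=-169/16 → after 2×micro: -2197/64 ⇒ (c0=5, c1=1, c2=-2197/64)
[Gauss-Seidel] macro 4: S0 reads c0=5 → after 1×micro: 5; S1 reads c0=5 → after 1×micro: 1; S2 reads c2=-2197/64 → after 2×micro: -28561/256 ⇒ (c0=5, c1=1, c2=-28561/256)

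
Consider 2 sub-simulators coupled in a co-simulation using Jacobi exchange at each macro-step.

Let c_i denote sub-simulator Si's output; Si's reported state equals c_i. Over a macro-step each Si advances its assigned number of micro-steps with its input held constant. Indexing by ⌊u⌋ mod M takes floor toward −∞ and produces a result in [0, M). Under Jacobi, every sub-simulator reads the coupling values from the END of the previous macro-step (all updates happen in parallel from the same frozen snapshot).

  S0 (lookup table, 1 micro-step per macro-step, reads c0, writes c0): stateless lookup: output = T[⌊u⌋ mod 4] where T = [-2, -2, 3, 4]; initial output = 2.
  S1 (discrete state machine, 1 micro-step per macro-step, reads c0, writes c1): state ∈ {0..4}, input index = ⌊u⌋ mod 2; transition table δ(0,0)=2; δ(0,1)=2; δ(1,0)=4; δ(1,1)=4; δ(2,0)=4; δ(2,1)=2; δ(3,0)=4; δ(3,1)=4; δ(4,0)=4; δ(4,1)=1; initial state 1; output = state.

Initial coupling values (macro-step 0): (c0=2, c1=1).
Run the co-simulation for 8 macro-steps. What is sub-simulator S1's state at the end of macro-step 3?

S1 state at macro-step 3 = 4

macro 1: S0 reads c0=2 → after 1×micro: 3; S1 reads c0=2 → after 1×micro: 4 ⇒ (c0=3, c1=4)
macro 2: S0 reads c0=3 → after 1×micro: 4; S1 reads c0=3 → after 1×micro: 1 ⇒ (c0=4, c1=1)
macro 3: S0 reads c0=4 → after 1×micro: -2; S1 reads c0=4 → after 1×micro: 4 ⇒ (c0=-2, c1=4)
macro 4: S0 reads c0=-2 → after 1×micro: 3; S1 reads c0=-2 → after 1×micro: 4 ⇒ (c0=3, c1=4)
macro 5: S0 reads c0=3 → after 1×micro: 4; S1 reads c0=3 → after 1×micro: 1 ⇒ (c0=4, c1=1)
macro 6: S0 reads c0=4 → after 1×micro: -2; S1 reads c0=4 → after 1×micro: 4 ⇒ (c0=-2, c1=4)
macro 7: S0 reads c0=-2 → after 1×micro: 3; S1 reads c0=-2 → after 1×micro: 4 ⇒ (c0=3, c1=4)
macro 8: S0 reads c0=3 → after 1×micro: 4; S1 reads c0=3 → after 1×micro: 1 ⇒ (c0=4, c1=1)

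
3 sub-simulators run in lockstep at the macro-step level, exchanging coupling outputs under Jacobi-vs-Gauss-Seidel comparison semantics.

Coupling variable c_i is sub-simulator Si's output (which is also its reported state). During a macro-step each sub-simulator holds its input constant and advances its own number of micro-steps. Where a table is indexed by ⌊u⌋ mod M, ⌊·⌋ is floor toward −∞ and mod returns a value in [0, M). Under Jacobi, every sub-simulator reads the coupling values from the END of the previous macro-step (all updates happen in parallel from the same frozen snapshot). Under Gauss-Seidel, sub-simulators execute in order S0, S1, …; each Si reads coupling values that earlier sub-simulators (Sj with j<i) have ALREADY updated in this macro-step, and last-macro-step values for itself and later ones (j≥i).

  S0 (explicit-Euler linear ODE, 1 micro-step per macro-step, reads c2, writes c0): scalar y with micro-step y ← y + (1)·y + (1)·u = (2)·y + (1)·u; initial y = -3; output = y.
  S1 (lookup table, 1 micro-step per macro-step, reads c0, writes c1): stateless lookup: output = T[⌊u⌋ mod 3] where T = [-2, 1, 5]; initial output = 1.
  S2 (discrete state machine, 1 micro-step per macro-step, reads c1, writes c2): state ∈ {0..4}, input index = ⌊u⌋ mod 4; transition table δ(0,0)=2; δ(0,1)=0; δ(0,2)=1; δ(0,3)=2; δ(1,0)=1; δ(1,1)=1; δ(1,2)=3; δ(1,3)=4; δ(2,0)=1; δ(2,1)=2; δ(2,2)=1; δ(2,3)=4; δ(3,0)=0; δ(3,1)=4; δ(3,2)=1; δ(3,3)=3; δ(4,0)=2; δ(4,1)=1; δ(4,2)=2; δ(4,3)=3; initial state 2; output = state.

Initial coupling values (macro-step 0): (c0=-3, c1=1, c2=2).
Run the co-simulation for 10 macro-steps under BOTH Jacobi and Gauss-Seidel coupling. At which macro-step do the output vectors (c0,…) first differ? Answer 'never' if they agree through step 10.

[Jacobi] macro 1: S0 reads c2=2 → after 1×micro: -4; S1 reads c0=-3 → after 1×micro: -2; S2 reads c1=1 → after 1×micro: 2 ⇒ (c0=-4, c1=-2, c2=2)
[Jacobi] macro 2: S0 reads c2=2 → after 1×micro: -6; S1 reads c0=-4 → after 1×micro: 5; S2 reads c1=-2 → after 1×micro: 1 ⇒ (c0=-6, c1=5, c2=1)
[Jacobi] macro 3: S0 reads c2=1 → after 1×micro: -11; S1 reads c0=-6 → after 1×micro: -2; S2 reads c1=5 → after 1×micro: 1 ⇒ (c0=-11, c1=-2, c2=1)
[Jacobi] macro 4: S0 reads c2=1 → after 1×micro: -21; S1 reads c0=-11 → after 1×micro: 1; S2 reads c1=-2 → after 1×micro: 3 ⇒ (c0=-21, c1=1, c2=3)
[Jacobi] macro 5: S0 reads c2=3 → after 1×micro: -39; S1 reads c0=-21 → after 1×micro: -2; S2 reads c1=1 → after 1×micro: 4 ⇒ (c0=-39, c1=-2, c2=4)
[Jacobi] macro 6: S0 reads c2=4 → after 1×micro: -74; S1 reads c0=-39 → after 1×micro: -2; S2 reads c1=-2 → after 1×micro: 2 ⇒ (c0=-74, c1=-2, c2=2)
[Jacobi] macro 7: S0 reads c2=2 → after 1×micro: -146; S1 reads c0=-74 → after 1×micro: 1; S2 reads c1=-2 → after 1×micro: 1 ⇒ (c0=-146, c1=1, c2=1)
[Jacobi] macro 8: S0 reads c2=1 → after 1×micro: -291; S1 reads c0=-146 → after 1×micro: 1; S2 reads c1=1 → after 1×micro: 1 ⇒ (c0=-291, c1=1, c2=1)
[Jacobi] macro 9: S0 reads c2=1 → after 1×micro: -581; S1 reads c0=-291 → after 1×micro: -2; S2 reads c1=1 → after 1×micro: 1 ⇒ (c0=-581, c1=-2, c2=1)
[Jacobi] macro 10: S0 reads c2=1 → after 1×micro: -1161; S1 reads c0=-581 → after 1×micro: 1; S2 reads c1=-2 → after 1×micro: 3 ⇒ (c0=-1161, c1=1, c2=3)
[Gauss-Seidel] macro 1: S0 reads c2=2 → after 1×micro: -4; S1 reads c0=-4 → after 1×micro: 5; S2 reads c1=5 → after 1×micro: 2 ⇒ (c0=-4, c1=5, c2=2)
[Gauss-Seidel] macro 2: S0 reads c2=2 → after 1×micro: -6; S1 reads c0=-6 → after 1×micro: -2; S2 reads c1=-2 → after 1×micro: 1 ⇒ (c0=-6, c1=-2, c2=1)
[Gauss-Seidel] macro 3: S0 reads c2=1 → after 1×micro: -11; S1 reads c0=-11 → after 1×micro: 1; S2 reads c1=1 → after 1×micro: 1 ⇒ (c0=-11, c1=1, c2=1)
[Gauss-Seidel] macro 4: S0 reads c2=1 → after 1×micro: -21; S1 reads c0=-21 → after 1×micro: -2; S2 reads c1=-2 → after 1×micro: 3 ⇒ (c0=-21, c1=-2, c2=3)
[Gauss-Seidel] macro 5: S0 reads c2=3 → after 1×micro: -39; S1 reads c0=-39 → after 1×micro: -2; S2 reads c1=-2 → after 1×micro: 1 ⇒ (c0=-39, c1=-2, c2=1)
[Gauss-Seidel] macro 6: S0 reads c2=1 → after 1×micro: -77; S1 reads c0=-77 → after 1×micro: 1; S2 reads c1=1 → after 1×micro: 1 ⇒ (c0=-77, c1=1, c2=1)
[Gauss-Seidel] macro 7: S0 reads c2=1 → after 1×micro: -153; S1 reads c0=-153 → after 1×micro: -2; S2 reads c1=-2 → after 1×micro: 3 ⇒ (c0=-153, c1=-2, c2=3)
[Gauss-Seidel] macro 8: S0 reads c2=3 → after 1×micro: -303; S1 reads c0=-303 → after 1×micro: -2; S2 reads c1=-2 → after 1×micro: 1 ⇒ (c0=-303, c1=-2, c2=1)
[Gauss-Seidel] macro 9: S0 reads c2=1 → after 1×micro: -605; S1 reads c0=-605 → after 1×micro: 1; S2 reads c1=1 → after 1×micro: 1 ⇒ (c0=-605, c1=1, c2=1)
[Gauss-Seidel] macro 10: S0 reads c2=1 → after 1×micro: -1209; S1 reads c0=-1209 → after 1×micro: -2; S2 reads c1=-2 → after 1×micro: 3 ⇒ (c0=-1209, c1=-2, c2=3)

first divergence at macro-step: 1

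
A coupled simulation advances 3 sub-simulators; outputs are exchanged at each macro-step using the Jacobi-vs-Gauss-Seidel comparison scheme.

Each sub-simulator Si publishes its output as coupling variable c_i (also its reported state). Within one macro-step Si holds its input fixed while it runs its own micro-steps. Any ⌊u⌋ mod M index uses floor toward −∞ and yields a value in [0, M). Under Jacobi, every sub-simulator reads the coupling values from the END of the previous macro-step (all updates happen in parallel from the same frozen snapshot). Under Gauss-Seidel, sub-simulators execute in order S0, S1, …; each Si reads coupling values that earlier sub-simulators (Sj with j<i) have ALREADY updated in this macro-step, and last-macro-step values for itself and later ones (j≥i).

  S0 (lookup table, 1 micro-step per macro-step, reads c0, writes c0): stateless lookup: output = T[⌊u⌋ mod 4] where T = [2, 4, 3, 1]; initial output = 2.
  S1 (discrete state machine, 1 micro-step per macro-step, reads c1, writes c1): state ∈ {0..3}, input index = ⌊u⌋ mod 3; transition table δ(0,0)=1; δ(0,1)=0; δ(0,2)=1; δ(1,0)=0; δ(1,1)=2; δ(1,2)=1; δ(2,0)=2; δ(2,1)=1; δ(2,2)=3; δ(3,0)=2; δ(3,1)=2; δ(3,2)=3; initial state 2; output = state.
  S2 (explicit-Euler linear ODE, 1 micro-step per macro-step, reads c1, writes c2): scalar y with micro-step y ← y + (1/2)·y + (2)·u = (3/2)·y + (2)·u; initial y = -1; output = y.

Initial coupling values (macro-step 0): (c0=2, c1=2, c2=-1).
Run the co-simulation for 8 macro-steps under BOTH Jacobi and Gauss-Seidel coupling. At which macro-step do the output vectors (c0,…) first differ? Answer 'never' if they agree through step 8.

[Jacobi] macro 1: S0 reads c0=2 → after 1×micro: 3; S1 reads c1=2 → after 1×micro: 3; S2 reads c1=2 → after 1×micro: 5/2 ⇒ (c0=3, c1=3, c2=5/2)
[Jacobi] macro 2: S0 reads c0=3 → after 1×micro: 1; S1 reads c1=3 → after 1×micro: 2; S2 reads c1=3 → after 1×micro: 39/4 ⇒ (c0=1, c1=2, c2=39/4)
[Jacobi] macro 3: S0 reads c0=1 → after 1×micro: 4; S1 reads c1=2 → after 1×micro: 3; S2 reads c1=2 → after 1×micro: 149/8 ⇒ (c0=4, c1=3, c2=149/8)
[Jacobi] macro 4: S0 reads c0=4 → after 1×micro: 2; S1 reads c1=3 → after 1×micro: 2; S2 reads c1=3 → after 1×micro: 543/16 ⇒ (c0=2, c1=2, c2=543/16)
[Jacobi] macro 5: S0 reads c0=2 → after 1×micro: 3; S1 reads c1=2 → after 1×micro: 3; S2 reads c1=2 → after 1×micro: 1757/32 ⇒ (c0=3, c1=3, c2=1757/32)
[Jacobi] macro 6: S0 reads c0=3 → after 1×micro: 1; S1 reads c1=3 → after 1×micro: 2; S2 reads c1=3 → after 1×micro: 5655/64 ⇒ (c0=1, c1=2, c2=5655/64)
[Jacobi] macro 7: S0 reads c0=1 → after 1×micro: 4; S1 reads c1=2 → after 1×micro: 3; S2 reads c1=2 → after 1×micro: 17477/128 ⇒ (c0=4, c1=3, c2=17477/128)
[Jacobi] macro 8: S0 reads c0=4 → after 1×micro: 2; S1 reads c1=3 → after 1×micro: 2; S2 reads c1=3 → after 1×micro: 53967/256 ⇒ (c0=2, c1=2, c2=53967/256)
[Gauss-Seidel] macro 1: S0 reads c0=2 → after 1×micro: 3; S1 reads c1=2 → after 1×micro: 3; S2 reads c1=3 → after 1×micro: 9/2 ⇒ (c0=3, c1=3, c2=9/2)
[Gauss-Seidel] macro 2: S0 reads c0=3 → after 1×micro: 1; S1 reads c1=3 → after 1×micro: 2; S2 reads c1=2 → after 1×micro: 43/4 ⇒ (c0=1, c1=2, c2=43/4)
[Gauss-Seidel] macro 3: S0 reads c0=1 → after 1×micro: 4; S1 reads c1=2 → after 1×micro: 3; S2 reads c1=3 → after 1×micro: 177/8 ⇒ (c0=4, c1=3, c2=177/8)
[Gauss-Seidel] macro 4: S0 reads c0=4 → after 1×micro: 2; S1 reads c1=3 → after 1×micro: 2; S2 reads c1=2 → after 1×micro: 595/16 ⇒ (c0=2, c1=2, c2=595/16)
[Gauss-Seidel] macro 5: S0 reads c0=2 → after 1×micro: 3; S1 reads c1=2 → after 1×micro: 3; S2 reads c1=3 → after 1×micro: 1977/32 ⇒ (c0=3, c1=3, c2=1977/32)
[Gauss-Seidel] macro 6: S0 reads c0=3 → after 1×micro: 1; S1 reads c1=3 → after 1×micro: 2; S2 reads c1=2 → after 1×micro: 6187/64 ⇒ (c0=1, c1=2, c2=6187/64)
[Gauss-Seidel] macro 7: S0 reads c0=1 → after 1×micro: 4; S1 reads c1=2 → after 1×micro: 3; S2 reads c1=3 → after 1×micro: 19329/128 ⇒ (c0=4, c1=3, c2=19329/128)
[Gauss-Seidel] macro 8: S0 reads c0=4 → after 1×micro: 2; S1 reads c1=3 → after 1×micro: 2; S2 reads c1=2 → after 1×micro: 59011/256 ⇒ (c0=2, c1=2, c2=59011/256)

first divergence at macro-step: 1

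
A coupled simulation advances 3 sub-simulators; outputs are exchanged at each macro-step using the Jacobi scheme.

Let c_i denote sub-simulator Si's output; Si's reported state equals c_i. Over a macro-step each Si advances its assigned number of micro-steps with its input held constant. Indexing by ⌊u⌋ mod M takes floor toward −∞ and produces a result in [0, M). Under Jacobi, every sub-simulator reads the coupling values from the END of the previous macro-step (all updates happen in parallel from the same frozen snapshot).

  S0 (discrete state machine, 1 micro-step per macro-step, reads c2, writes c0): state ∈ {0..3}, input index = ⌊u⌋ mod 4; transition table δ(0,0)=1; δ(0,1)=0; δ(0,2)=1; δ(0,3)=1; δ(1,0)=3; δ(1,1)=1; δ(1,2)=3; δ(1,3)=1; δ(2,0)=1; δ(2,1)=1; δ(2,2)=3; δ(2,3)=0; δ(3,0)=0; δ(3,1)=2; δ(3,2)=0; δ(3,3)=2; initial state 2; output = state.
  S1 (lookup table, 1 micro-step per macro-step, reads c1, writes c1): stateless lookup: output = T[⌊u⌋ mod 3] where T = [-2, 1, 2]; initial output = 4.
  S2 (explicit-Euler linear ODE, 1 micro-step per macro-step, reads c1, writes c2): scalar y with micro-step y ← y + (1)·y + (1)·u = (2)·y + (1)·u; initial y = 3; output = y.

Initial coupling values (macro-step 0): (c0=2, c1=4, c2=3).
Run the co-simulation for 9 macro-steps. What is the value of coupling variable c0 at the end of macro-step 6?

c0 at macro-step 6 = 1

macro 1: S0 reads c2=3 → after 1×micro: 0; S1 reads c1=4 → after 1×micro: 1; S2 reads c1=4 → after 1×micro: 10 ⇒ (c0=0, c1=1, c2=10)
macro 2: S0 reads c2=10 → after 1×micro: 1; S1 reads c1=1 → after 1×micro: 1; S2 reads c1=1 → after 1×micro: 21 ⇒ (c0=1, c1=1, c2=21)
macro 3: S0 reads c2=21 → after 1×micro: 1; S1 reads c1=1 → after 1×micro: 1; S2 reads c1=1 → after 1×micro: 43 ⇒ (c0=1, c1=1, c2=43)
macro 4: S0 reads c2=43 → after 1×micro: 1; S1 reads c1=1 → after 1×micro: 1; S2 reads c1=1 → after 1×micro: 87 ⇒ (c0=1, c1=1, c2=87)
macro 5: S0 reads c2=87 → after 1×micro: 1; S1 reads c1=1 → after 1×micro: 1; S2 reads c1=1 → after 1×micro: 175 ⇒ (c0=1, c1=1, c2=175)
macro 6: S0 reads c2=175 → after 1×micro: 1; S1 reads c1=1 → after 1×micro: 1; S2 reads c1=1 → after 1×micro: 351 ⇒ (c0=1, c1=1, c2=351)
macro 7: S0 reads c2=351 → after 1×micro: 1; S1 reads c1=1 → after 1×micro: 1; S2 reads c1=1 → after 1×micro: 703 ⇒ (c0=1, c1=1, c2=703)
macro 8: S0 reads c2=703 → after 1×micro: 1; S1 reads c1=1 → after 1×micro: 1; S2 reads c1=1 → after 1×micro: 1407 ⇒ (c0=1, c1=1, c2=1407)
macro 9: S0 reads c2=1407 → after 1×micro: 1; S1 reads c1=1 → after 1×micro: 1; S2 reads c1=1 → after 1×micro: 2815 ⇒ (c0=1, c1=1, c2=2815)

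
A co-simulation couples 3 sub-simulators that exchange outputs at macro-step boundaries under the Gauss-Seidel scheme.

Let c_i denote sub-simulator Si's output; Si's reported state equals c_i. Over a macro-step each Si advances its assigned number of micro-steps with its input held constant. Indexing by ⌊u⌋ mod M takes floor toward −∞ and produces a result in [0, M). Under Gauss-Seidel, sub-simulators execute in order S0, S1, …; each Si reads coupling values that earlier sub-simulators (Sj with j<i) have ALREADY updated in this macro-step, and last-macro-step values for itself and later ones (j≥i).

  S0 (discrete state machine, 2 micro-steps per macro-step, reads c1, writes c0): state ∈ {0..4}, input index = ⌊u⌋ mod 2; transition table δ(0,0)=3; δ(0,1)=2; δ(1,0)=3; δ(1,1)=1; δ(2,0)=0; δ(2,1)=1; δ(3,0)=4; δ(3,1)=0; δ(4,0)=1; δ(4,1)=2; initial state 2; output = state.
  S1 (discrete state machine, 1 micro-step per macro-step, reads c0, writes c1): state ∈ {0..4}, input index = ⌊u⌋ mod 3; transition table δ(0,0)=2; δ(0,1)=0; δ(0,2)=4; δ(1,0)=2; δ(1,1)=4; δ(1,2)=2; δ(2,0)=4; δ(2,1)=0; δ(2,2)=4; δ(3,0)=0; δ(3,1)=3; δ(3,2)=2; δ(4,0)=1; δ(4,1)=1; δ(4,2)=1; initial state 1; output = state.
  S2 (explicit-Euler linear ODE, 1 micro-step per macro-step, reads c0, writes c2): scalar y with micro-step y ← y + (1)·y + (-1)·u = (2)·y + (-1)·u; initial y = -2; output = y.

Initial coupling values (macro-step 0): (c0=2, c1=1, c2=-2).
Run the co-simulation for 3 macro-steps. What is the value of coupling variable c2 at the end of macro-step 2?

macro 1: S0 reads c1=1 → after 2×micro: 1; S1 reads c0=1 → after 1×micro: 4; S2 reads c0=1 → after 1×micro: -5 ⇒ (c0=1, c1=4, c2=-5)
macro 2: S0 reads c1=4 → after 2×micro: 4; S1 reads c0=4 → after 1×micro: 1; S2 reads c0=4 → after 1×micro: -14 ⇒ (c0=4, c1=1, c2=-14)
macro 3: S0 reads c1=1 → after 2×micro: 1; S1 reads c0=1 → after 1×micro: 4; S2 reads c0=1 → after 1×micro: -29 ⇒ (c0=1, c1=4, c2=-29)

c2 at macro-step 2 = -14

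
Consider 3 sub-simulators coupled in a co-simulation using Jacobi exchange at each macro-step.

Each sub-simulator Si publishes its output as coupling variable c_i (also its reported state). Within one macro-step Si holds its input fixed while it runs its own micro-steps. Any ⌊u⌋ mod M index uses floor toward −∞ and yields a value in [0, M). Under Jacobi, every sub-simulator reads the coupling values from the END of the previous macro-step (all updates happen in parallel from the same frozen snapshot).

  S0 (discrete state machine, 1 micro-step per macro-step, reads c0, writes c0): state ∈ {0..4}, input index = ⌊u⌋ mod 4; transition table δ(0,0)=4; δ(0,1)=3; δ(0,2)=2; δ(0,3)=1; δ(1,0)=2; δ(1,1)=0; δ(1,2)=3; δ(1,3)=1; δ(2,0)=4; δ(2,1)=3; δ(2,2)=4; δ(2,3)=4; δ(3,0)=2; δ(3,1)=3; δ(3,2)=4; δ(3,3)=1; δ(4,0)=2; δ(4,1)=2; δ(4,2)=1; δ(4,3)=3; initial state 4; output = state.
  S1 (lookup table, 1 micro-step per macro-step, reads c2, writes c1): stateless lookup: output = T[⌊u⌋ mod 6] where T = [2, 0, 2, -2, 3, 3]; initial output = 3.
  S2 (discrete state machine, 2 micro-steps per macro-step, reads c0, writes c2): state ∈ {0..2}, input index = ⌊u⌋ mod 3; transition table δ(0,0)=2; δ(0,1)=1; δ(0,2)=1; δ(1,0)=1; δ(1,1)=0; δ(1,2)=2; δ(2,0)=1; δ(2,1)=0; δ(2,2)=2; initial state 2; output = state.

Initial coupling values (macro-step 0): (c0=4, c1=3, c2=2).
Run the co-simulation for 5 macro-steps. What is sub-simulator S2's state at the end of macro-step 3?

macro 1: S0 reads c0=4 → after 1×micro: 2; S1 reads c2=2 → after 1×micro: 2; S2 reads c0=4 → after 2×micro: 1 ⇒ (c0=2, c1=2, c2=1)
macro 2: S0 reads c0=2 → after 1×micro: 4; S1 reads c2=1 → after 1×micro: 0; S2 reads c0=2 → after 2×micro: 2 ⇒ (c0=4, c1=0, c2=2)
macro 3: S0 reads c0=4 → after 1×micro: 2; S1 reads c2=2 → after 1×micro: 2; S2 reads c0=4 → after 2×micro: 1 ⇒ (c0=2, c1=2, c2=1)
macro 4: S0 reads c0=2 → after 1×micro: 4; S1 reads c2=1 → after 1×micro: 0; S2 reads c0=2 → after 2×micro: 2 ⇒ (c0=4, c1=0, c2=2)
macro 5: S0 reads c0=4 → after 1×micro: 2; S1 reads c2=2 → after 1×micro: 2; S2 reads c0=4 → after 2×micro: 1 ⇒ (c0=2, c1=2, c2=1)

S2 state at macro-step 3 = 1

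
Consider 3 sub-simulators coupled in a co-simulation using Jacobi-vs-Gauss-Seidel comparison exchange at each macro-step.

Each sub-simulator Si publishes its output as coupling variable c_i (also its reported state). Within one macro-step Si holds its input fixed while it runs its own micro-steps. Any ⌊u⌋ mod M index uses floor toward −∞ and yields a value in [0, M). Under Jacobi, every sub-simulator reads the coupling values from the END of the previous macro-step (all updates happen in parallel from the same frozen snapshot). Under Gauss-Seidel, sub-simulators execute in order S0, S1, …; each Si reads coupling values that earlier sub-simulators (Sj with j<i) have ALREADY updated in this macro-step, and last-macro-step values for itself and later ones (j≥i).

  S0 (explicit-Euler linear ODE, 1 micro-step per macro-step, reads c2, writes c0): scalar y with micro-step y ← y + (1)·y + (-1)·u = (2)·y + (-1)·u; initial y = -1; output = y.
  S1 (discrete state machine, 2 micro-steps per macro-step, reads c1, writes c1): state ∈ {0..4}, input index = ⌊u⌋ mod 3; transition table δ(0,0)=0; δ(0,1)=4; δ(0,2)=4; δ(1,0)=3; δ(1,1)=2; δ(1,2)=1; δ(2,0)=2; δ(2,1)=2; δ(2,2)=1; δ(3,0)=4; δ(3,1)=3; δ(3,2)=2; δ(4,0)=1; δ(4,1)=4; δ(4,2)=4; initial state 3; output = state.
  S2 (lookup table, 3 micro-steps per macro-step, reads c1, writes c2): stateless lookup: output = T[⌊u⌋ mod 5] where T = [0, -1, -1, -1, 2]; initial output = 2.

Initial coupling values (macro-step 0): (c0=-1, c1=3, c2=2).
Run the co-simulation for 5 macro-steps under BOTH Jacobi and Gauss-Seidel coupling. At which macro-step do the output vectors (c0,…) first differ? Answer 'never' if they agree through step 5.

[Jacobi] macro 1: S0 reads c2=2 → after 1×micro: -4; S1 reads c1=3 → after 2×micro: 1; S2 reads c1=3 → after 3×micro: -1 ⇒ (c0=-4, c1=1, c2=-1)
[Jacobi] macro 2: S0 reads c2=-1 → after 1×micro: -7; S1 reads c1=1 → after 2×micro: 2; S2 reads c1=1 → after 3×micro: -1 ⇒ (c0=-7, c1=2, c2=-1)
[Jacobi] macro 3: S0 reads c2=-1 → after 1×micro: -13; S1 reads c1=2 → after 2×micro: 1; S2 reads c1=2 → after 3×micro: -1 ⇒ (c0=-13, c1=1, c2=-1)
[Jacobi] macro 4: S0 reads c2=-1 → after 1×micro: -25; S1 reads c1=1 → after 2×micro: 2; S2 reads c1=1 → after 3×micro: -1 ⇒ (c0=-25, c1=2, c2=-1)
[Jacobi] macro 5: S0 reads c2=-1 → after 1×micro: -49; S1 reads c1=2 → after 2×micro: 1; S2 reads c1=2 → after 3×micro: -1 ⇒ (c0=-49, c1=1, c2=-1)
[Gauss-Seidel] macro 1: S0 reads c2=2 → after 1×micro: -4; S1 reads c1=3 → after 2×micro: 1; S2 reads c1=1 → after 3×micro: -1 ⇒ (c0=-4, c1=1, c2=-1)
[Gauss-Seidel] macro 2: S0 reads c2=-1 → after 1×micro: -7; S1 reads c1=1 → after 2×micro: 2; S2 reads c1=2 → after 3×micro: -1 ⇒ (c0=-7, c1=2, c2=-1)
[Gauss-Seidel] macro 3: S0 reads c2=-1 → after 1×micro: -13; S1 reads c1=2 → after 2×micro: 1; S2 reads c1=1 → after 3×micro: -1 ⇒ (c0=-13, c1=1, c2=-1)
[Gauss-Seidel] macro 4: S0 reads c2=-1 → after 1×micro: -25; S1 reads c1=1 → after 2×micro: 2; S2 reads c1=2 → after 3×micro: -1 ⇒ (c0=-25, c1=2, c2=-1)
[Gauss-Seidel] macro 5: S0 reads c2=-1 → after 1×micro: -49; S1 reads c1=2 → after 2×micro: 1; S2 reads c1=1 → after 3×micro: -1 ⇒ (c0=-49, c1=1, c2=-1)

first divergence at macro-step: never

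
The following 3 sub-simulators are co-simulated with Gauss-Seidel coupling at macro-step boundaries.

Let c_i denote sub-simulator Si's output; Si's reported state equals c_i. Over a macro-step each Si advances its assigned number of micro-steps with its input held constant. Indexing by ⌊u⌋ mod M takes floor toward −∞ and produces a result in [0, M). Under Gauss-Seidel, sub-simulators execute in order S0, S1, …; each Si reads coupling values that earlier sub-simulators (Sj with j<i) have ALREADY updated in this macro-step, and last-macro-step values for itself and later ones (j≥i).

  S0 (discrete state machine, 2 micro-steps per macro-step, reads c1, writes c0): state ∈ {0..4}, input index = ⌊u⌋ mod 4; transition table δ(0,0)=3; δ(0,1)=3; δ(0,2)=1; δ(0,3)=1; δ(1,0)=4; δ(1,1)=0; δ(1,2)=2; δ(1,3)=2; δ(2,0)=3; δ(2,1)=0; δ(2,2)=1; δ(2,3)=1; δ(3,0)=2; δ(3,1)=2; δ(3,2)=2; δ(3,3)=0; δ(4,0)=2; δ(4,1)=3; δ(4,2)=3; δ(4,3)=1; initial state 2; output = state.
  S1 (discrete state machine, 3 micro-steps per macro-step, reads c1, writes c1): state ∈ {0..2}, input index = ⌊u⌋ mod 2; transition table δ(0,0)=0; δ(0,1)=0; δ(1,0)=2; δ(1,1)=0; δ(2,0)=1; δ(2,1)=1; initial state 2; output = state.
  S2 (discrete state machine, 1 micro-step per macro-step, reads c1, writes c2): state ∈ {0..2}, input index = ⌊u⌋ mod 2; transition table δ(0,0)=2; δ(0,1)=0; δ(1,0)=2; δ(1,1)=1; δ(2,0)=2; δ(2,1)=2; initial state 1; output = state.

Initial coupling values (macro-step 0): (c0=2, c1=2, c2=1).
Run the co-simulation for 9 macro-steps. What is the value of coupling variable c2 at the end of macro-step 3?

c2 at macro-step 3 = 2

macro 1: S0 reads c1=2 → after 2×micro: 2; S1 reads c1=2 → after 3×micro: 1; S2 reads c1=1 → after 1×micro: 1 ⇒ (c0=2, c1=1, c2=1)
macro 2: S0 reads c1=1 → after 2×micro: 3; S1 reads c1=1 → after 3×micro: 0; S2 reads c1=0 → after 1×micro: 2 ⇒ (c0=3, c1=0, c2=2)
macro 3: S0 reads c1=0 → after 2×micro: 3; S1 reads c1=0 → after 3×micro: 0; S2 reads c1=0 → after 1×micro: 2 ⇒ (c0=3, c1=0, c2=2)
macro 4: S0 reads c1=0 → after 2×micro: 3; S1 reads c1=0 → after 3×micro: 0; S2 reads c1=0 → after 1×micro: 2 ⇒ (c0=3, c1=0, c2=2)
macro 5: S0 reads c1=0 → after 2×micro: 3; S1 reads c1=0 → after 3×micro: 0; S2 reads c1=0 → after 1×micro: 2 ⇒ (c0=3, c1=0, c2=2)
macro 6: S0 reads c1=0 → after 2×micro: 3; S1 reads c1=0 → after 3×micro: 0; S2 reads c1=0 → after 1×micro: 2 ⇒ (c0=3, c1=0, c2=2)
macro 7: S0 reads c1=0 → after 2×micro: 3; S1 reads c1=0 → after 3×micro: 0; S2 reads c1=0 → after 1×micro: 2 ⇒ (c0=3, c1=0, c2=2)
macro 8: S0 reads c1=0 → after 2×micro: 3; S1 reads c1=0 → after 3×micro: 0; S2 reads c1=0 → after 1×micro: 2 ⇒ (c0=3, c1=0, c2=2)
macro 9: S0 reads c1=0 → after 2×micro: 3; S1 reads c1=0 → after 3×micro: 0; S2 reads c1=0 → after 1×micro: 2 ⇒ (c0=3, c1=0, c2=2)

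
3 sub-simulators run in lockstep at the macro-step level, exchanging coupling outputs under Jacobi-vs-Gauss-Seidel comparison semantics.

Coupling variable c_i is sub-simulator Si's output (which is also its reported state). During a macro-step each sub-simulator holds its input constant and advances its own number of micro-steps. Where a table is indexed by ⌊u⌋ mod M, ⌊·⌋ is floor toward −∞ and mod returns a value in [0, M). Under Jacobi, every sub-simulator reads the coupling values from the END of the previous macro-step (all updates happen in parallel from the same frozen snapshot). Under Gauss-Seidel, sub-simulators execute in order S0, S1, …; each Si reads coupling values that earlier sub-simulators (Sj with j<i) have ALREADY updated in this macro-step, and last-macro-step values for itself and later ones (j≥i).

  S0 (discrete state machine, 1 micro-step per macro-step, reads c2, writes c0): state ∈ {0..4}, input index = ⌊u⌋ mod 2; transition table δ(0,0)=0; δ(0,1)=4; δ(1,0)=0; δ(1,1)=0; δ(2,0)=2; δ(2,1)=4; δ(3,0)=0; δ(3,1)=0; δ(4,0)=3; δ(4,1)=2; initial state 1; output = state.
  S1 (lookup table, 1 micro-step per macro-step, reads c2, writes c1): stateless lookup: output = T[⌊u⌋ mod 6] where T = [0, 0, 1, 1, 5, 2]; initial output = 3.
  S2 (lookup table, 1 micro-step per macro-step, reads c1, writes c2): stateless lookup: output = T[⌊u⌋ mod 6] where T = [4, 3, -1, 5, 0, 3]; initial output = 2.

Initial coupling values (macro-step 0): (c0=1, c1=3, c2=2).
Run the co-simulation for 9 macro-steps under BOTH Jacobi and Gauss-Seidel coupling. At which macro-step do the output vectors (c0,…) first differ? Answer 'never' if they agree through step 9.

first divergence at macro-step: 1

[Jacobi] macro 1: S0 reads c2=2 → after 1×micro: 0; S1 reads c2=2 → after 1×micro: 1; S2 reads c1=3 → after 1×micro: 5 ⇒ (c0=0, c1=1, c2=5)
[Jacobi] macro 2: S0 reads c2=5 → after 1×micro: 4; S1 reads c2=5 → after 1×micro: 2; S2 reads c1=1 → after 1×micro: 3 ⇒ (c0=4, c1=2, c2=3)
[Jacobi] macro 3: S0 reads c2=3 → after 1×micro: 2; S1 reads c2=3 → after 1×micro: 1; S2 reads c1=2 → after 1×micro: -1 ⇒ (c0=2, c1=1, c2=-1)
[Jacobi] macro 4: S0 reads c2=-1 → after 1×micro: 4; S1 reads c2=-1 → after 1×micro: 2; S2 reads c1=1 → after 1×micro: 3 ⇒ (c0=4, c1=2, c2=3)
[Jacobi] macro 5: S0 reads c2=3 → after 1×micro: 2; S1 reads c2=3 → after 1×micro: 1; S2 reads c1=2 → after 1×micro: -1 ⇒ (c0=2, c1=1, c2=-1)
[Jacobi] macro 6: S0 reads c2=-1 → after 1×micro: 4; S1 reads c2=-1 → after 1×micro: 2; S2 reads c1=1 → after 1×micro: 3 ⇒ (c0=4, c1=2, c2=3)
[Jacobi] macro 7: S0 reads c2=3 → after 1×micro: 2; S1 reads c2=3 → after 1×micro: 1; S2 reads c1=2 → after 1×micro: -1 ⇒ (c0=2, c1=1, c2=-1)
[Jacobi] macro 8: S0 reads c2=-1 → after 1×micro: 4; S1 reads c2=-1 → after 1×micro: 2; S2 reads c1=1 → after 1×micro: 3 ⇒ (c0=4, c1=2, c2=3)
[Jacobi] macro 9: S0 reads c2=3 → after 1×micro: 2; S1 reads c2=3 → after 1×micro: 1; S2 reads c1=2 → after 1×micro: -1 ⇒ (c0=2, c1=1, c2=-1)
[Gauss-Seidel] macro 1: S0 reads c2=2 → after 1×micro: 0; S1 reads c2=2 → after 1×micro: 1; S2 reads c1=1 → after 1×micro: 3 ⇒ (c0=0, c1=1, c2=3)
[Gauss-Seidel] macro 2: S0 reads c2=3 → after 1×micro: 4; S1 reads c2=3 → after 1×micro: 1; S2 reads c1=1 → after 1×micro: 3 ⇒ (c0=4, c1=1, c2=3)
[Gauss-Seidel] macro 3: S0 reads c2=3 → after 1×micro: 2; S1 reads c2=3 → after 1×micro: 1; S2 reads c1=1 → after 1×micro: 3 ⇒ (c0=2, c1=1, c2=3)
[Gauss-Seidel] macro 4: S0 reads c2=3 → after 1×micro: 4; S1 reads c2=3 → after 1×micro: 1; S2 reads c1=1 → after 1×micro: 3 ⇒ (c0=4, c1=1, c2=3)
[Gauss-Seidel] macro 5: S0 reads c2=3 → after 1×micro: 2; S1 reads c2=3 → after 1×micro: 1; S2 reads c1=1 → after 1×micro: 3 ⇒ (c0=2, c1=1, c2=3)
[Gauss-Seidel] macro 6: S0 reads c2=3 → after 1×micro: 4; S1 reads c2=3 → after 1×micro: 1; S2 reads c1=1 → after 1×micro: 3 ⇒ (c0=4, c1=1, c2=3)
[Gauss-Seidel] macro 7: S0 reads c2=3 → after 1×micro: 2; S1 reads c2=3 → after 1×micro: 1; S2 reads c1=1 → after 1×micro: 3 ⇒ (c0=2, c1=1, c2=3)
[Gauss-Seidel] macro 8: S0 reads c2=3 → after 1×micro: 4; S1 reads c2=3 → after 1×micro: 1; S2 reads c1=1 → after 1×micro: 3 ⇒ (c0=4, c1=1, c2=3)
[Gauss-Seidel] macro 9: S0 reads c2=3 → after 1×micro: 2; S1 reads c2=3 → after 1×micro: 1; S2 reads c1=1 → after 1×micro: 3 ⇒ (c0=2, c1=1, c2=3)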